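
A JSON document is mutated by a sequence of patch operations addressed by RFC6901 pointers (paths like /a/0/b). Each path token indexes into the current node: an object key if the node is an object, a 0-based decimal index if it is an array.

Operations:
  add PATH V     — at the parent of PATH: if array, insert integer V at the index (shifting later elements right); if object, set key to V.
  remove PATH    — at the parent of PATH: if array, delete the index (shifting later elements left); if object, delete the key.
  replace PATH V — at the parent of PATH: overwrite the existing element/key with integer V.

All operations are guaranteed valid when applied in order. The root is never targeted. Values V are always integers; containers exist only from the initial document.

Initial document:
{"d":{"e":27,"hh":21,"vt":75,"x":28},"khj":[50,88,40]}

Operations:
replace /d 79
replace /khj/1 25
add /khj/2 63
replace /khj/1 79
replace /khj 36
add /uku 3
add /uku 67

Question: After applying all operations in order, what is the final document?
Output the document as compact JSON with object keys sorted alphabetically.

After op 1 (replace /d 79): {"d":79,"khj":[50,88,40]}
After op 2 (replace /khj/1 25): {"d":79,"khj":[50,25,40]}
After op 3 (add /khj/2 63): {"d":79,"khj":[50,25,63,40]}
After op 4 (replace /khj/1 79): {"d":79,"khj":[50,79,63,40]}
After op 5 (replace /khj 36): {"d":79,"khj":36}
After op 6 (add /uku 3): {"d":79,"khj":36,"uku":3}
After op 7 (add /uku 67): {"d":79,"khj":36,"uku":67}

Answer: {"d":79,"khj":36,"uku":67}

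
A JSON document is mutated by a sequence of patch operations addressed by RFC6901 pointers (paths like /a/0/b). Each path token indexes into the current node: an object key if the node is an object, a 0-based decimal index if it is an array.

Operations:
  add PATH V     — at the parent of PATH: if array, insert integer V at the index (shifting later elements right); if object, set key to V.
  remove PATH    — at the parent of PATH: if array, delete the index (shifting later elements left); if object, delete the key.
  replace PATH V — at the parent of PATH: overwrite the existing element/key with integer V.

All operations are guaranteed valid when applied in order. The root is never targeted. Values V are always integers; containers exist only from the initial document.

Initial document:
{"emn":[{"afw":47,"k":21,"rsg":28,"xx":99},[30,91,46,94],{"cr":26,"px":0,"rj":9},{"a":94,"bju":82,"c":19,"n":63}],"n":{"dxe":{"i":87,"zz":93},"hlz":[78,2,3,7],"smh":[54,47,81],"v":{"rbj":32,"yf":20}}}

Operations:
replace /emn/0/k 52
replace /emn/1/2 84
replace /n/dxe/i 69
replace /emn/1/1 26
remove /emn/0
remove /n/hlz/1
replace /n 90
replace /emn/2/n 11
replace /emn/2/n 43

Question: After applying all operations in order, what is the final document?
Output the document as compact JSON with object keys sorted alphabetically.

After op 1 (replace /emn/0/k 52): {"emn":[{"afw":47,"k":52,"rsg":28,"xx":99},[30,91,46,94],{"cr":26,"px":0,"rj":9},{"a":94,"bju":82,"c":19,"n":63}],"n":{"dxe":{"i":87,"zz":93},"hlz":[78,2,3,7],"smh":[54,47,81],"v":{"rbj":32,"yf":20}}}
After op 2 (replace /emn/1/2 84): {"emn":[{"afw":47,"k":52,"rsg":28,"xx":99},[30,91,84,94],{"cr":26,"px":0,"rj":9},{"a":94,"bju":82,"c":19,"n":63}],"n":{"dxe":{"i":87,"zz":93},"hlz":[78,2,3,7],"smh":[54,47,81],"v":{"rbj":32,"yf":20}}}
After op 3 (replace /n/dxe/i 69): {"emn":[{"afw":47,"k":52,"rsg":28,"xx":99},[30,91,84,94],{"cr":26,"px":0,"rj":9},{"a":94,"bju":82,"c":19,"n":63}],"n":{"dxe":{"i":69,"zz":93},"hlz":[78,2,3,7],"smh":[54,47,81],"v":{"rbj":32,"yf":20}}}
After op 4 (replace /emn/1/1 26): {"emn":[{"afw":47,"k":52,"rsg":28,"xx":99},[30,26,84,94],{"cr":26,"px":0,"rj":9},{"a":94,"bju":82,"c":19,"n":63}],"n":{"dxe":{"i":69,"zz":93},"hlz":[78,2,3,7],"smh":[54,47,81],"v":{"rbj":32,"yf":20}}}
After op 5 (remove /emn/0): {"emn":[[30,26,84,94],{"cr":26,"px":0,"rj":9},{"a":94,"bju":82,"c":19,"n":63}],"n":{"dxe":{"i":69,"zz":93},"hlz":[78,2,3,7],"smh":[54,47,81],"v":{"rbj":32,"yf":20}}}
After op 6 (remove /n/hlz/1): {"emn":[[30,26,84,94],{"cr":26,"px":0,"rj":9},{"a":94,"bju":82,"c":19,"n":63}],"n":{"dxe":{"i":69,"zz":93},"hlz":[78,3,7],"smh":[54,47,81],"v":{"rbj":32,"yf":20}}}
After op 7 (replace /n 90): {"emn":[[30,26,84,94],{"cr":26,"px":0,"rj":9},{"a":94,"bju":82,"c":19,"n":63}],"n":90}
After op 8 (replace /emn/2/n 11): {"emn":[[30,26,84,94],{"cr":26,"px":0,"rj":9},{"a":94,"bju":82,"c":19,"n":11}],"n":90}
After op 9 (replace /emn/2/n 43): {"emn":[[30,26,84,94],{"cr":26,"px":0,"rj":9},{"a":94,"bju":82,"c":19,"n":43}],"n":90}

Answer: {"emn":[[30,26,84,94],{"cr":26,"px":0,"rj":9},{"a":94,"bju":82,"c":19,"n":43}],"n":90}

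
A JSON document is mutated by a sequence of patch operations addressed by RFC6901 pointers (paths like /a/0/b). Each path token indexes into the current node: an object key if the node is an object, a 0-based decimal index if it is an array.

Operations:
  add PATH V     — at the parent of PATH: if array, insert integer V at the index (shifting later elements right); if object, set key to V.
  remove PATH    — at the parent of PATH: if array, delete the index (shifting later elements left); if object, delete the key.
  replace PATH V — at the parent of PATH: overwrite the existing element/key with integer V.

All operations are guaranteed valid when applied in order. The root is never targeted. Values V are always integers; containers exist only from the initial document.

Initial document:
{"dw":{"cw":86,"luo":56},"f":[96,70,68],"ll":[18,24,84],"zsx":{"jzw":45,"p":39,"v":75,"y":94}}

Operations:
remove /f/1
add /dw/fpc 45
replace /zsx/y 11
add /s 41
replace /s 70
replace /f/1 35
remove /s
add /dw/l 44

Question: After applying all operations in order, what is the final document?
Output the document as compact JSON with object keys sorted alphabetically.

Answer: {"dw":{"cw":86,"fpc":45,"l":44,"luo":56},"f":[96,35],"ll":[18,24,84],"zsx":{"jzw":45,"p":39,"v":75,"y":11}}

Derivation:
After op 1 (remove /f/1): {"dw":{"cw":86,"luo":56},"f":[96,68],"ll":[18,24,84],"zsx":{"jzw":45,"p":39,"v":75,"y":94}}
After op 2 (add /dw/fpc 45): {"dw":{"cw":86,"fpc":45,"luo":56},"f":[96,68],"ll":[18,24,84],"zsx":{"jzw":45,"p":39,"v":75,"y":94}}
After op 3 (replace /zsx/y 11): {"dw":{"cw":86,"fpc":45,"luo":56},"f":[96,68],"ll":[18,24,84],"zsx":{"jzw":45,"p":39,"v":75,"y":11}}
After op 4 (add /s 41): {"dw":{"cw":86,"fpc":45,"luo":56},"f":[96,68],"ll":[18,24,84],"s":41,"zsx":{"jzw":45,"p":39,"v":75,"y":11}}
After op 5 (replace /s 70): {"dw":{"cw":86,"fpc":45,"luo":56},"f":[96,68],"ll":[18,24,84],"s":70,"zsx":{"jzw":45,"p":39,"v":75,"y":11}}
After op 6 (replace /f/1 35): {"dw":{"cw":86,"fpc":45,"luo":56},"f":[96,35],"ll":[18,24,84],"s":70,"zsx":{"jzw":45,"p":39,"v":75,"y":11}}
After op 7 (remove /s): {"dw":{"cw":86,"fpc":45,"luo":56},"f":[96,35],"ll":[18,24,84],"zsx":{"jzw":45,"p":39,"v":75,"y":11}}
After op 8 (add /dw/l 44): {"dw":{"cw":86,"fpc":45,"l":44,"luo":56},"f":[96,35],"ll":[18,24,84],"zsx":{"jzw":45,"p":39,"v":75,"y":11}}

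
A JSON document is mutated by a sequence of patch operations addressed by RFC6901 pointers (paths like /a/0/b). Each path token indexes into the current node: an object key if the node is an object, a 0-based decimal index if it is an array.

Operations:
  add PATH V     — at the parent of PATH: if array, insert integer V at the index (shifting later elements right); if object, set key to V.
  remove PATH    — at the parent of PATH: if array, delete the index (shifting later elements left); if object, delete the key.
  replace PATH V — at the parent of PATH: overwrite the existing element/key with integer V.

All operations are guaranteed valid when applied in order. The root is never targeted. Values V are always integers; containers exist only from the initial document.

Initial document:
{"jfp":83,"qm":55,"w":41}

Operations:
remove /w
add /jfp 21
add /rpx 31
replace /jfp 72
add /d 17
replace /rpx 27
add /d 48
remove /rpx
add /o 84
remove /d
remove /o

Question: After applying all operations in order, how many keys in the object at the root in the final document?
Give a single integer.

After op 1 (remove /w): {"jfp":83,"qm":55}
After op 2 (add /jfp 21): {"jfp":21,"qm":55}
After op 3 (add /rpx 31): {"jfp":21,"qm":55,"rpx":31}
After op 4 (replace /jfp 72): {"jfp":72,"qm":55,"rpx":31}
After op 5 (add /d 17): {"d":17,"jfp":72,"qm":55,"rpx":31}
After op 6 (replace /rpx 27): {"d":17,"jfp":72,"qm":55,"rpx":27}
After op 7 (add /d 48): {"d":48,"jfp":72,"qm":55,"rpx":27}
After op 8 (remove /rpx): {"d":48,"jfp":72,"qm":55}
After op 9 (add /o 84): {"d":48,"jfp":72,"o":84,"qm":55}
After op 10 (remove /d): {"jfp":72,"o":84,"qm":55}
After op 11 (remove /o): {"jfp":72,"qm":55}
Size at the root: 2

Answer: 2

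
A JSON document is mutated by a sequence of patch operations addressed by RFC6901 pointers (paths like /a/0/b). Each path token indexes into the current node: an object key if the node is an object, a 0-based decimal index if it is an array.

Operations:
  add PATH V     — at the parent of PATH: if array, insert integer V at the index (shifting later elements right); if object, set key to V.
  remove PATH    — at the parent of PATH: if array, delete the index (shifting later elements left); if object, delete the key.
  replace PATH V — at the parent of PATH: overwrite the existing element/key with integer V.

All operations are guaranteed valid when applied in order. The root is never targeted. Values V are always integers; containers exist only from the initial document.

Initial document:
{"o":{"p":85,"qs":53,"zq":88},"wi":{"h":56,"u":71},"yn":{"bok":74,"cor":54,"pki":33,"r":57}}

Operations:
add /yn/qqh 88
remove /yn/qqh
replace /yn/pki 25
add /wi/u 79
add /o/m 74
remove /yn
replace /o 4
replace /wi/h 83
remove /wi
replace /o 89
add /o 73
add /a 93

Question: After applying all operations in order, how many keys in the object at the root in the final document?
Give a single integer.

Answer: 2

Derivation:
After op 1 (add /yn/qqh 88): {"o":{"p":85,"qs":53,"zq":88},"wi":{"h":56,"u":71},"yn":{"bok":74,"cor":54,"pki":33,"qqh":88,"r":57}}
After op 2 (remove /yn/qqh): {"o":{"p":85,"qs":53,"zq":88},"wi":{"h":56,"u":71},"yn":{"bok":74,"cor":54,"pki":33,"r":57}}
After op 3 (replace /yn/pki 25): {"o":{"p":85,"qs":53,"zq":88},"wi":{"h":56,"u":71},"yn":{"bok":74,"cor":54,"pki":25,"r":57}}
After op 4 (add /wi/u 79): {"o":{"p":85,"qs":53,"zq":88},"wi":{"h":56,"u":79},"yn":{"bok":74,"cor":54,"pki":25,"r":57}}
After op 5 (add /o/m 74): {"o":{"m":74,"p":85,"qs":53,"zq":88},"wi":{"h":56,"u":79},"yn":{"bok":74,"cor":54,"pki":25,"r":57}}
After op 6 (remove /yn): {"o":{"m":74,"p":85,"qs":53,"zq":88},"wi":{"h":56,"u":79}}
After op 7 (replace /o 4): {"o":4,"wi":{"h":56,"u":79}}
After op 8 (replace /wi/h 83): {"o":4,"wi":{"h":83,"u":79}}
After op 9 (remove /wi): {"o":4}
After op 10 (replace /o 89): {"o":89}
After op 11 (add /o 73): {"o":73}
After op 12 (add /a 93): {"a":93,"o":73}
Size at the root: 2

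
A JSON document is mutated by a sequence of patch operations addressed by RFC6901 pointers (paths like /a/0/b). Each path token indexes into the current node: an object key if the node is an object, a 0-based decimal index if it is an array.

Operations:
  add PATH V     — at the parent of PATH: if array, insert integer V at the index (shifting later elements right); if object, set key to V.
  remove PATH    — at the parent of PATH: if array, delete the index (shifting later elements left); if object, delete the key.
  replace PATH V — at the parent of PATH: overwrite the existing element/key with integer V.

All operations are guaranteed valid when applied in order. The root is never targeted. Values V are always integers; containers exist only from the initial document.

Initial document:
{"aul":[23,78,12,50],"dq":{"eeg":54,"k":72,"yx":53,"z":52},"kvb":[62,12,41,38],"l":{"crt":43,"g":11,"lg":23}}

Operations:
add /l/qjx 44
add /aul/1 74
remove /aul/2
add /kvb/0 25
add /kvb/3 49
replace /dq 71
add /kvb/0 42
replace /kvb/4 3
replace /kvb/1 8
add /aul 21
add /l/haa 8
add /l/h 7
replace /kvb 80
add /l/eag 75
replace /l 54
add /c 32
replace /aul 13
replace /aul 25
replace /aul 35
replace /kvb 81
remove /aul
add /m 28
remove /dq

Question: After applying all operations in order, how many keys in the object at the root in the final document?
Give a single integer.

After op 1 (add /l/qjx 44): {"aul":[23,78,12,50],"dq":{"eeg":54,"k":72,"yx":53,"z":52},"kvb":[62,12,41,38],"l":{"crt":43,"g":11,"lg":23,"qjx":44}}
After op 2 (add /aul/1 74): {"aul":[23,74,78,12,50],"dq":{"eeg":54,"k":72,"yx":53,"z":52},"kvb":[62,12,41,38],"l":{"crt":43,"g":11,"lg":23,"qjx":44}}
After op 3 (remove /aul/2): {"aul":[23,74,12,50],"dq":{"eeg":54,"k":72,"yx":53,"z":52},"kvb":[62,12,41,38],"l":{"crt":43,"g":11,"lg":23,"qjx":44}}
After op 4 (add /kvb/0 25): {"aul":[23,74,12,50],"dq":{"eeg":54,"k":72,"yx":53,"z":52},"kvb":[25,62,12,41,38],"l":{"crt":43,"g":11,"lg":23,"qjx":44}}
After op 5 (add /kvb/3 49): {"aul":[23,74,12,50],"dq":{"eeg":54,"k":72,"yx":53,"z":52},"kvb":[25,62,12,49,41,38],"l":{"crt":43,"g":11,"lg":23,"qjx":44}}
After op 6 (replace /dq 71): {"aul":[23,74,12,50],"dq":71,"kvb":[25,62,12,49,41,38],"l":{"crt":43,"g":11,"lg":23,"qjx":44}}
After op 7 (add /kvb/0 42): {"aul":[23,74,12,50],"dq":71,"kvb":[42,25,62,12,49,41,38],"l":{"crt":43,"g":11,"lg":23,"qjx":44}}
After op 8 (replace /kvb/4 3): {"aul":[23,74,12,50],"dq":71,"kvb":[42,25,62,12,3,41,38],"l":{"crt":43,"g":11,"lg":23,"qjx":44}}
After op 9 (replace /kvb/1 8): {"aul":[23,74,12,50],"dq":71,"kvb":[42,8,62,12,3,41,38],"l":{"crt":43,"g":11,"lg":23,"qjx":44}}
After op 10 (add /aul 21): {"aul":21,"dq":71,"kvb":[42,8,62,12,3,41,38],"l":{"crt":43,"g":11,"lg":23,"qjx":44}}
After op 11 (add /l/haa 8): {"aul":21,"dq":71,"kvb":[42,8,62,12,3,41,38],"l":{"crt":43,"g":11,"haa":8,"lg":23,"qjx":44}}
After op 12 (add /l/h 7): {"aul":21,"dq":71,"kvb":[42,8,62,12,3,41,38],"l":{"crt":43,"g":11,"h":7,"haa":8,"lg":23,"qjx":44}}
After op 13 (replace /kvb 80): {"aul":21,"dq":71,"kvb":80,"l":{"crt":43,"g":11,"h":7,"haa":8,"lg":23,"qjx":44}}
After op 14 (add /l/eag 75): {"aul":21,"dq":71,"kvb":80,"l":{"crt":43,"eag":75,"g":11,"h":7,"haa":8,"lg":23,"qjx":44}}
After op 15 (replace /l 54): {"aul":21,"dq":71,"kvb":80,"l":54}
After op 16 (add /c 32): {"aul":21,"c":32,"dq":71,"kvb":80,"l":54}
After op 17 (replace /aul 13): {"aul":13,"c":32,"dq":71,"kvb":80,"l":54}
After op 18 (replace /aul 25): {"aul":25,"c":32,"dq":71,"kvb":80,"l":54}
After op 19 (replace /aul 35): {"aul":35,"c":32,"dq":71,"kvb":80,"l":54}
After op 20 (replace /kvb 81): {"aul":35,"c":32,"dq":71,"kvb":81,"l":54}
After op 21 (remove /aul): {"c":32,"dq":71,"kvb":81,"l":54}
After op 22 (add /m 28): {"c":32,"dq":71,"kvb":81,"l":54,"m":28}
After op 23 (remove /dq): {"c":32,"kvb":81,"l":54,"m":28}
Size at the root: 4

Answer: 4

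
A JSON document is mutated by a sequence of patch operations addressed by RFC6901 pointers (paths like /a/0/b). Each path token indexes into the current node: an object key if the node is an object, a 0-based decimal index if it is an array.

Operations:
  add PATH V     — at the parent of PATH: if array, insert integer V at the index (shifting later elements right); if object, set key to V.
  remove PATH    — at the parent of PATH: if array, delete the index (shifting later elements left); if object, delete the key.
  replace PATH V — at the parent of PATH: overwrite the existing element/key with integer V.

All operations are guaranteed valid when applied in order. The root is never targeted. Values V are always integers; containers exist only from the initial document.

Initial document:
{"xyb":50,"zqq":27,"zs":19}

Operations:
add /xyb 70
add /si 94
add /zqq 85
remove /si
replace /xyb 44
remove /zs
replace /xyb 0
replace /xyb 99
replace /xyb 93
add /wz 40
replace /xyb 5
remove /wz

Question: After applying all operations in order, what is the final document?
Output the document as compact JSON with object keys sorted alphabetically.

Answer: {"xyb":5,"zqq":85}

Derivation:
After op 1 (add /xyb 70): {"xyb":70,"zqq":27,"zs":19}
After op 2 (add /si 94): {"si":94,"xyb":70,"zqq":27,"zs":19}
After op 3 (add /zqq 85): {"si":94,"xyb":70,"zqq":85,"zs":19}
After op 4 (remove /si): {"xyb":70,"zqq":85,"zs":19}
After op 5 (replace /xyb 44): {"xyb":44,"zqq":85,"zs":19}
After op 6 (remove /zs): {"xyb":44,"zqq":85}
After op 7 (replace /xyb 0): {"xyb":0,"zqq":85}
After op 8 (replace /xyb 99): {"xyb":99,"zqq":85}
After op 9 (replace /xyb 93): {"xyb":93,"zqq":85}
After op 10 (add /wz 40): {"wz":40,"xyb":93,"zqq":85}
After op 11 (replace /xyb 5): {"wz":40,"xyb":5,"zqq":85}
After op 12 (remove /wz): {"xyb":5,"zqq":85}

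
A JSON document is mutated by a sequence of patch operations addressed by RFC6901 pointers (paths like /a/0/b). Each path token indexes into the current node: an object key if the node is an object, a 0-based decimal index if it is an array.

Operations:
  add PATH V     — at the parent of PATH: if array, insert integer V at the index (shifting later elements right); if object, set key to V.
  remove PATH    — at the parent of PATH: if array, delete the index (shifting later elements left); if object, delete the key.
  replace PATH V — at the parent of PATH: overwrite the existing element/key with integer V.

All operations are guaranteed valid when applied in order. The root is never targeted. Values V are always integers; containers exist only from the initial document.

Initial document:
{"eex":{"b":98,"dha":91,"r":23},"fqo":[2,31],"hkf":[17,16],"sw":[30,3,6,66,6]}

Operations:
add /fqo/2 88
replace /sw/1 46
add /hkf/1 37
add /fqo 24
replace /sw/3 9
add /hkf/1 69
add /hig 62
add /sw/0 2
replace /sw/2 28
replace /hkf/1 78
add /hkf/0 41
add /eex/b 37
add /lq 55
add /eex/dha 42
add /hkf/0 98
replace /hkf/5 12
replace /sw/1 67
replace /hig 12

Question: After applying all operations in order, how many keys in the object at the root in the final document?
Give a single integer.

After op 1 (add /fqo/2 88): {"eex":{"b":98,"dha":91,"r":23},"fqo":[2,31,88],"hkf":[17,16],"sw":[30,3,6,66,6]}
After op 2 (replace /sw/1 46): {"eex":{"b":98,"dha":91,"r":23},"fqo":[2,31,88],"hkf":[17,16],"sw":[30,46,6,66,6]}
After op 3 (add /hkf/1 37): {"eex":{"b":98,"dha":91,"r":23},"fqo":[2,31,88],"hkf":[17,37,16],"sw":[30,46,6,66,6]}
After op 4 (add /fqo 24): {"eex":{"b":98,"dha":91,"r":23},"fqo":24,"hkf":[17,37,16],"sw":[30,46,6,66,6]}
After op 5 (replace /sw/3 9): {"eex":{"b":98,"dha":91,"r":23},"fqo":24,"hkf":[17,37,16],"sw":[30,46,6,9,6]}
After op 6 (add /hkf/1 69): {"eex":{"b":98,"dha":91,"r":23},"fqo":24,"hkf":[17,69,37,16],"sw":[30,46,6,9,6]}
After op 7 (add /hig 62): {"eex":{"b":98,"dha":91,"r":23},"fqo":24,"hig":62,"hkf":[17,69,37,16],"sw":[30,46,6,9,6]}
After op 8 (add /sw/0 2): {"eex":{"b":98,"dha":91,"r":23},"fqo":24,"hig":62,"hkf":[17,69,37,16],"sw":[2,30,46,6,9,6]}
After op 9 (replace /sw/2 28): {"eex":{"b":98,"dha":91,"r":23},"fqo":24,"hig":62,"hkf":[17,69,37,16],"sw":[2,30,28,6,9,6]}
After op 10 (replace /hkf/1 78): {"eex":{"b":98,"dha":91,"r":23},"fqo":24,"hig":62,"hkf":[17,78,37,16],"sw":[2,30,28,6,9,6]}
After op 11 (add /hkf/0 41): {"eex":{"b":98,"dha":91,"r":23},"fqo":24,"hig":62,"hkf":[41,17,78,37,16],"sw":[2,30,28,6,9,6]}
After op 12 (add /eex/b 37): {"eex":{"b":37,"dha":91,"r":23},"fqo":24,"hig":62,"hkf":[41,17,78,37,16],"sw":[2,30,28,6,9,6]}
After op 13 (add /lq 55): {"eex":{"b":37,"dha":91,"r":23},"fqo":24,"hig":62,"hkf":[41,17,78,37,16],"lq":55,"sw":[2,30,28,6,9,6]}
After op 14 (add /eex/dha 42): {"eex":{"b":37,"dha":42,"r":23},"fqo":24,"hig":62,"hkf":[41,17,78,37,16],"lq":55,"sw":[2,30,28,6,9,6]}
After op 15 (add /hkf/0 98): {"eex":{"b":37,"dha":42,"r":23},"fqo":24,"hig":62,"hkf":[98,41,17,78,37,16],"lq":55,"sw":[2,30,28,6,9,6]}
After op 16 (replace /hkf/5 12): {"eex":{"b":37,"dha":42,"r":23},"fqo":24,"hig":62,"hkf":[98,41,17,78,37,12],"lq":55,"sw":[2,30,28,6,9,6]}
After op 17 (replace /sw/1 67): {"eex":{"b":37,"dha":42,"r":23},"fqo":24,"hig":62,"hkf":[98,41,17,78,37,12],"lq":55,"sw":[2,67,28,6,9,6]}
After op 18 (replace /hig 12): {"eex":{"b":37,"dha":42,"r":23},"fqo":24,"hig":12,"hkf":[98,41,17,78,37,12],"lq":55,"sw":[2,67,28,6,9,6]}
Size at the root: 6

Answer: 6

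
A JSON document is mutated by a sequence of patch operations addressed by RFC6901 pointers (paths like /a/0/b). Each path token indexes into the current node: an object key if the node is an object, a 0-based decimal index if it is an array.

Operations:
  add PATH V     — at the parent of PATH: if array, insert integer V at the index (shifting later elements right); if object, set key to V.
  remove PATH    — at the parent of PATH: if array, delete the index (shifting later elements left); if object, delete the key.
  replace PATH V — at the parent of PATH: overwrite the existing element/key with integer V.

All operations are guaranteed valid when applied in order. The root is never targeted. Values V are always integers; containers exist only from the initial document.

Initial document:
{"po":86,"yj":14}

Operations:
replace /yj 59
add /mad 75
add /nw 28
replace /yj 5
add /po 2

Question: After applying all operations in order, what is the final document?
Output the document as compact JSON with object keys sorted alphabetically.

After op 1 (replace /yj 59): {"po":86,"yj":59}
After op 2 (add /mad 75): {"mad":75,"po":86,"yj":59}
After op 3 (add /nw 28): {"mad":75,"nw":28,"po":86,"yj":59}
After op 4 (replace /yj 5): {"mad":75,"nw":28,"po":86,"yj":5}
After op 5 (add /po 2): {"mad":75,"nw":28,"po":2,"yj":5}

Answer: {"mad":75,"nw":28,"po":2,"yj":5}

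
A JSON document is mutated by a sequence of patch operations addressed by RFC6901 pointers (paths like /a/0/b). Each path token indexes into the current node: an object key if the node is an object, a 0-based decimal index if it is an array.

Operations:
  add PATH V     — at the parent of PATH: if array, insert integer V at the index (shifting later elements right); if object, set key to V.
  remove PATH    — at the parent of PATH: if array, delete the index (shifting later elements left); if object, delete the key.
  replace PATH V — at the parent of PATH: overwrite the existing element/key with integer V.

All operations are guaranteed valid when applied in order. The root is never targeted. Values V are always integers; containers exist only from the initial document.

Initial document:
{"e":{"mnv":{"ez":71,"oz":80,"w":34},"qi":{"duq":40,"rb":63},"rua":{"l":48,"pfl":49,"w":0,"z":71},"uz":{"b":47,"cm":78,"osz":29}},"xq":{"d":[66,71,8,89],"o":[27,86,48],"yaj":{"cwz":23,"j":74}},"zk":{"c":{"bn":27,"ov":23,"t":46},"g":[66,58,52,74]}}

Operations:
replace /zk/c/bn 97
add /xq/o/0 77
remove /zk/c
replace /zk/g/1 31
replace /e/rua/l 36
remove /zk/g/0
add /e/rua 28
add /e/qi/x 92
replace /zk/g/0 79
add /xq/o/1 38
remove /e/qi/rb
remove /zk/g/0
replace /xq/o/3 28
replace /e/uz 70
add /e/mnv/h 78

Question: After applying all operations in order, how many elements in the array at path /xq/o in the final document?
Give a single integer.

After op 1 (replace /zk/c/bn 97): {"e":{"mnv":{"ez":71,"oz":80,"w":34},"qi":{"duq":40,"rb":63},"rua":{"l":48,"pfl":49,"w":0,"z":71},"uz":{"b":47,"cm":78,"osz":29}},"xq":{"d":[66,71,8,89],"o":[27,86,48],"yaj":{"cwz":23,"j":74}},"zk":{"c":{"bn":97,"ov":23,"t":46},"g":[66,58,52,74]}}
After op 2 (add /xq/o/0 77): {"e":{"mnv":{"ez":71,"oz":80,"w":34},"qi":{"duq":40,"rb":63},"rua":{"l":48,"pfl":49,"w":0,"z":71},"uz":{"b":47,"cm":78,"osz":29}},"xq":{"d":[66,71,8,89],"o":[77,27,86,48],"yaj":{"cwz":23,"j":74}},"zk":{"c":{"bn":97,"ov":23,"t":46},"g":[66,58,52,74]}}
After op 3 (remove /zk/c): {"e":{"mnv":{"ez":71,"oz":80,"w":34},"qi":{"duq":40,"rb":63},"rua":{"l":48,"pfl":49,"w":0,"z":71},"uz":{"b":47,"cm":78,"osz":29}},"xq":{"d":[66,71,8,89],"o":[77,27,86,48],"yaj":{"cwz":23,"j":74}},"zk":{"g":[66,58,52,74]}}
After op 4 (replace /zk/g/1 31): {"e":{"mnv":{"ez":71,"oz":80,"w":34},"qi":{"duq":40,"rb":63},"rua":{"l":48,"pfl":49,"w":0,"z":71},"uz":{"b":47,"cm":78,"osz":29}},"xq":{"d":[66,71,8,89],"o":[77,27,86,48],"yaj":{"cwz":23,"j":74}},"zk":{"g":[66,31,52,74]}}
After op 5 (replace /e/rua/l 36): {"e":{"mnv":{"ez":71,"oz":80,"w":34},"qi":{"duq":40,"rb":63},"rua":{"l":36,"pfl":49,"w":0,"z":71},"uz":{"b":47,"cm":78,"osz":29}},"xq":{"d":[66,71,8,89],"o":[77,27,86,48],"yaj":{"cwz":23,"j":74}},"zk":{"g":[66,31,52,74]}}
After op 6 (remove /zk/g/0): {"e":{"mnv":{"ez":71,"oz":80,"w":34},"qi":{"duq":40,"rb":63},"rua":{"l":36,"pfl":49,"w":0,"z":71},"uz":{"b":47,"cm":78,"osz":29}},"xq":{"d":[66,71,8,89],"o":[77,27,86,48],"yaj":{"cwz":23,"j":74}},"zk":{"g":[31,52,74]}}
After op 7 (add /e/rua 28): {"e":{"mnv":{"ez":71,"oz":80,"w":34},"qi":{"duq":40,"rb":63},"rua":28,"uz":{"b":47,"cm":78,"osz":29}},"xq":{"d":[66,71,8,89],"o":[77,27,86,48],"yaj":{"cwz":23,"j":74}},"zk":{"g":[31,52,74]}}
After op 8 (add /e/qi/x 92): {"e":{"mnv":{"ez":71,"oz":80,"w":34},"qi":{"duq":40,"rb":63,"x":92},"rua":28,"uz":{"b":47,"cm":78,"osz":29}},"xq":{"d":[66,71,8,89],"o":[77,27,86,48],"yaj":{"cwz":23,"j":74}},"zk":{"g":[31,52,74]}}
After op 9 (replace /zk/g/0 79): {"e":{"mnv":{"ez":71,"oz":80,"w":34},"qi":{"duq":40,"rb":63,"x":92},"rua":28,"uz":{"b":47,"cm":78,"osz":29}},"xq":{"d":[66,71,8,89],"o":[77,27,86,48],"yaj":{"cwz":23,"j":74}},"zk":{"g":[79,52,74]}}
After op 10 (add /xq/o/1 38): {"e":{"mnv":{"ez":71,"oz":80,"w":34},"qi":{"duq":40,"rb":63,"x":92},"rua":28,"uz":{"b":47,"cm":78,"osz":29}},"xq":{"d":[66,71,8,89],"o":[77,38,27,86,48],"yaj":{"cwz":23,"j":74}},"zk":{"g":[79,52,74]}}
After op 11 (remove /e/qi/rb): {"e":{"mnv":{"ez":71,"oz":80,"w":34},"qi":{"duq":40,"x":92},"rua":28,"uz":{"b":47,"cm":78,"osz":29}},"xq":{"d":[66,71,8,89],"o":[77,38,27,86,48],"yaj":{"cwz":23,"j":74}},"zk":{"g":[79,52,74]}}
After op 12 (remove /zk/g/0): {"e":{"mnv":{"ez":71,"oz":80,"w":34},"qi":{"duq":40,"x":92},"rua":28,"uz":{"b":47,"cm":78,"osz":29}},"xq":{"d":[66,71,8,89],"o":[77,38,27,86,48],"yaj":{"cwz":23,"j":74}},"zk":{"g":[52,74]}}
After op 13 (replace /xq/o/3 28): {"e":{"mnv":{"ez":71,"oz":80,"w":34},"qi":{"duq":40,"x":92},"rua":28,"uz":{"b":47,"cm":78,"osz":29}},"xq":{"d":[66,71,8,89],"o":[77,38,27,28,48],"yaj":{"cwz":23,"j":74}},"zk":{"g":[52,74]}}
After op 14 (replace /e/uz 70): {"e":{"mnv":{"ez":71,"oz":80,"w":34},"qi":{"duq":40,"x":92},"rua":28,"uz":70},"xq":{"d":[66,71,8,89],"o":[77,38,27,28,48],"yaj":{"cwz":23,"j":74}},"zk":{"g":[52,74]}}
After op 15 (add /e/mnv/h 78): {"e":{"mnv":{"ez":71,"h":78,"oz":80,"w":34},"qi":{"duq":40,"x":92},"rua":28,"uz":70},"xq":{"d":[66,71,8,89],"o":[77,38,27,28,48],"yaj":{"cwz":23,"j":74}},"zk":{"g":[52,74]}}
Size at path /xq/o: 5

Answer: 5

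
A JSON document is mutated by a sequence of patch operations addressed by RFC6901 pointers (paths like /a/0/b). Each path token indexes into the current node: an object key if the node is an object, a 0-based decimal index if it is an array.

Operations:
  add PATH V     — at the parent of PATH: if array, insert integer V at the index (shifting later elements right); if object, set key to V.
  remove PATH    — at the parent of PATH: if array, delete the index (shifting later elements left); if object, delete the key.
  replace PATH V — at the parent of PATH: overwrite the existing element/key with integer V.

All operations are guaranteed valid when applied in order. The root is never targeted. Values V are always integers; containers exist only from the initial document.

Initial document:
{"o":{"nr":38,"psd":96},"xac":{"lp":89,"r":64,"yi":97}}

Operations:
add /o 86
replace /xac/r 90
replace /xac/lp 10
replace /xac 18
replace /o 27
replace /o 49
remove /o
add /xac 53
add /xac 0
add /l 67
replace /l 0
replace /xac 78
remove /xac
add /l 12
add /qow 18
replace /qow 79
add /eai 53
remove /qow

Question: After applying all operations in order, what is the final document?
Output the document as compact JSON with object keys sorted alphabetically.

After op 1 (add /o 86): {"o":86,"xac":{"lp":89,"r":64,"yi":97}}
After op 2 (replace /xac/r 90): {"o":86,"xac":{"lp":89,"r":90,"yi":97}}
After op 3 (replace /xac/lp 10): {"o":86,"xac":{"lp":10,"r":90,"yi":97}}
After op 4 (replace /xac 18): {"o":86,"xac":18}
After op 5 (replace /o 27): {"o":27,"xac":18}
After op 6 (replace /o 49): {"o":49,"xac":18}
After op 7 (remove /o): {"xac":18}
After op 8 (add /xac 53): {"xac":53}
After op 9 (add /xac 0): {"xac":0}
After op 10 (add /l 67): {"l":67,"xac":0}
After op 11 (replace /l 0): {"l":0,"xac":0}
After op 12 (replace /xac 78): {"l":0,"xac":78}
After op 13 (remove /xac): {"l":0}
After op 14 (add /l 12): {"l":12}
After op 15 (add /qow 18): {"l":12,"qow":18}
After op 16 (replace /qow 79): {"l":12,"qow":79}
After op 17 (add /eai 53): {"eai":53,"l":12,"qow":79}
After op 18 (remove /qow): {"eai":53,"l":12}

Answer: {"eai":53,"l":12}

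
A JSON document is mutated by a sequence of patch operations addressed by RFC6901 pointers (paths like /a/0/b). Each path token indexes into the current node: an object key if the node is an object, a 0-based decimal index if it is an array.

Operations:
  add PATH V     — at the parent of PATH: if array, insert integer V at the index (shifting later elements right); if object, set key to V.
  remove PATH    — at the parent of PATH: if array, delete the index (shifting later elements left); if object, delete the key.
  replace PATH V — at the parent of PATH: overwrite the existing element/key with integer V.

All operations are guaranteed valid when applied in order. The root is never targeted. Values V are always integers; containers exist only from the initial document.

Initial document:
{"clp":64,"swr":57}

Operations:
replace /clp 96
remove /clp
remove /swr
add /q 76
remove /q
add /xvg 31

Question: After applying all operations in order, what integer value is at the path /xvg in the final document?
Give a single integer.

After op 1 (replace /clp 96): {"clp":96,"swr":57}
After op 2 (remove /clp): {"swr":57}
After op 3 (remove /swr): {}
After op 4 (add /q 76): {"q":76}
After op 5 (remove /q): {}
After op 6 (add /xvg 31): {"xvg":31}
Value at /xvg: 31

Answer: 31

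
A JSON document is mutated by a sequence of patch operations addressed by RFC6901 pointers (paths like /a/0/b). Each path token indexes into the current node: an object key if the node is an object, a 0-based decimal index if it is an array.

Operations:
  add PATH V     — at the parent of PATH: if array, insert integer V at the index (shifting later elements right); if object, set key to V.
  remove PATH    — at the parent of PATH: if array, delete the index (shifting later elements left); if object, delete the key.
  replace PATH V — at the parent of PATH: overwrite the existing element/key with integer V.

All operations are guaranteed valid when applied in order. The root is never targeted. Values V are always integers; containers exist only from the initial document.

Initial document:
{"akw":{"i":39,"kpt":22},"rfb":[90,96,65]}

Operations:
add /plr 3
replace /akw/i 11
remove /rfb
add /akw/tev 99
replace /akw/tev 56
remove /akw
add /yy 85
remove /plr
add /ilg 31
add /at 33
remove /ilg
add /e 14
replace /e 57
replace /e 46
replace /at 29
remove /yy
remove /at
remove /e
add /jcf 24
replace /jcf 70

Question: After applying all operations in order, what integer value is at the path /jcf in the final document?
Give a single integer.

Answer: 70

Derivation:
After op 1 (add /plr 3): {"akw":{"i":39,"kpt":22},"plr":3,"rfb":[90,96,65]}
After op 2 (replace /akw/i 11): {"akw":{"i":11,"kpt":22},"plr":3,"rfb":[90,96,65]}
After op 3 (remove /rfb): {"akw":{"i":11,"kpt":22},"plr":3}
After op 4 (add /akw/tev 99): {"akw":{"i":11,"kpt":22,"tev":99},"plr":3}
After op 5 (replace /akw/tev 56): {"akw":{"i":11,"kpt":22,"tev":56},"plr":3}
After op 6 (remove /akw): {"plr":3}
After op 7 (add /yy 85): {"plr":3,"yy":85}
After op 8 (remove /plr): {"yy":85}
After op 9 (add /ilg 31): {"ilg":31,"yy":85}
After op 10 (add /at 33): {"at":33,"ilg":31,"yy":85}
After op 11 (remove /ilg): {"at":33,"yy":85}
After op 12 (add /e 14): {"at":33,"e":14,"yy":85}
After op 13 (replace /e 57): {"at":33,"e":57,"yy":85}
After op 14 (replace /e 46): {"at":33,"e":46,"yy":85}
After op 15 (replace /at 29): {"at":29,"e":46,"yy":85}
After op 16 (remove /yy): {"at":29,"e":46}
After op 17 (remove /at): {"e":46}
After op 18 (remove /e): {}
After op 19 (add /jcf 24): {"jcf":24}
After op 20 (replace /jcf 70): {"jcf":70}
Value at /jcf: 70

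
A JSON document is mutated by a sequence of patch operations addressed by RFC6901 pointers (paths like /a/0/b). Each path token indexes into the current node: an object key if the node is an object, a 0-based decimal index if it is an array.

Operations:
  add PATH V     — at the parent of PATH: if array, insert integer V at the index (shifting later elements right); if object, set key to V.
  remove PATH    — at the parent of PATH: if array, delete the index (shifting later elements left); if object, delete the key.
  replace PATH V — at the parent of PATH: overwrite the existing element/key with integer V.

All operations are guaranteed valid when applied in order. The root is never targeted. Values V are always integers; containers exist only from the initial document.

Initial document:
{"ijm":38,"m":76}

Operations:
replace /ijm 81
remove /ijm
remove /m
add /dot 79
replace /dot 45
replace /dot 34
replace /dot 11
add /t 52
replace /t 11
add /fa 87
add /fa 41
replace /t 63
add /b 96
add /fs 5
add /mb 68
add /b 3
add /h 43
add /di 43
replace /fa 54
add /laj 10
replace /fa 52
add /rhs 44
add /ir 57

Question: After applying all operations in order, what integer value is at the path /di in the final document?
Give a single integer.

Answer: 43

Derivation:
After op 1 (replace /ijm 81): {"ijm":81,"m":76}
After op 2 (remove /ijm): {"m":76}
After op 3 (remove /m): {}
After op 4 (add /dot 79): {"dot":79}
After op 5 (replace /dot 45): {"dot":45}
After op 6 (replace /dot 34): {"dot":34}
After op 7 (replace /dot 11): {"dot":11}
After op 8 (add /t 52): {"dot":11,"t":52}
After op 9 (replace /t 11): {"dot":11,"t":11}
After op 10 (add /fa 87): {"dot":11,"fa":87,"t":11}
After op 11 (add /fa 41): {"dot":11,"fa":41,"t":11}
After op 12 (replace /t 63): {"dot":11,"fa":41,"t":63}
After op 13 (add /b 96): {"b":96,"dot":11,"fa":41,"t":63}
After op 14 (add /fs 5): {"b":96,"dot":11,"fa":41,"fs":5,"t":63}
After op 15 (add /mb 68): {"b":96,"dot":11,"fa":41,"fs":5,"mb":68,"t":63}
After op 16 (add /b 3): {"b":3,"dot":11,"fa":41,"fs":5,"mb":68,"t":63}
After op 17 (add /h 43): {"b":3,"dot":11,"fa":41,"fs":5,"h":43,"mb":68,"t":63}
After op 18 (add /di 43): {"b":3,"di":43,"dot":11,"fa":41,"fs":5,"h":43,"mb":68,"t":63}
After op 19 (replace /fa 54): {"b":3,"di":43,"dot":11,"fa":54,"fs":5,"h":43,"mb":68,"t":63}
After op 20 (add /laj 10): {"b":3,"di":43,"dot":11,"fa":54,"fs":5,"h":43,"laj":10,"mb":68,"t":63}
After op 21 (replace /fa 52): {"b":3,"di":43,"dot":11,"fa":52,"fs":5,"h":43,"laj":10,"mb":68,"t":63}
After op 22 (add /rhs 44): {"b":3,"di":43,"dot":11,"fa":52,"fs":5,"h":43,"laj":10,"mb":68,"rhs":44,"t":63}
After op 23 (add /ir 57): {"b":3,"di":43,"dot":11,"fa":52,"fs":5,"h":43,"ir":57,"laj":10,"mb":68,"rhs":44,"t":63}
Value at /di: 43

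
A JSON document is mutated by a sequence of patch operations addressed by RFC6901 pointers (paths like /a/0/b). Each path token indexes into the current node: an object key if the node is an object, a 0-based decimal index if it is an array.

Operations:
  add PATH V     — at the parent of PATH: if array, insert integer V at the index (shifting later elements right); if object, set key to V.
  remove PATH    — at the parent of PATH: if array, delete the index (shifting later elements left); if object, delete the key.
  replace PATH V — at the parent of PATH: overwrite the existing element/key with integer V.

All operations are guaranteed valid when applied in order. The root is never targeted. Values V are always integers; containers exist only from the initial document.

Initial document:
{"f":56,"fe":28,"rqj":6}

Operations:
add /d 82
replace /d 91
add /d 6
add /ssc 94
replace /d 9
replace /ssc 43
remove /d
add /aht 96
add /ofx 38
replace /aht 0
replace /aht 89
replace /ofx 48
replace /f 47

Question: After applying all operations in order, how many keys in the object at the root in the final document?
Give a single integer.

After op 1 (add /d 82): {"d":82,"f":56,"fe":28,"rqj":6}
After op 2 (replace /d 91): {"d":91,"f":56,"fe":28,"rqj":6}
After op 3 (add /d 6): {"d":6,"f":56,"fe":28,"rqj":6}
After op 4 (add /ssc 94): {"d":6,"f":56,"fe":28,"rqj":6,"ssc":94}
After op 5 (replace /d 9): {"d":9,"f":56,"fe":28,"rqj":6,"ssc":94}
After op 6 (replace /ssc 43): {"d":9,"f":56,"fe":28,"rqj":6,"ssc":43}
After op 7 (remove /d): {"f":56,"fe":28,"rqj":6,"ssc":43}
After op 8 (add /aht 96): {"aht":96,"f":56,"fe":28,"rqj":6,"ssc":43}
After op 9 (add /ofx 38): {"aht":96,"f":56,"fe":28,"ofx":38,"rqj":6,"ssc":43}
After op 10 (replace /aht 0): {"aht":0,"f":56,"fe":28,"ofx":38,"rqj":6,"ssc":43}
After op 11 (replace /aht 89): {"aht":89,"f":56,"fe":28,"ofx":38,"rqj":6,"ssc":43}
After op 12 (replace /ofx 48): {"aht":89,"f":56,"fe":28,"ofx":48,"rqj":6,"ssc":43}
After op 13 (replace /f 47): {"aht":89,"f":47,"fe":28,"ofx":48,"rqj":6,"ssc":43}
Size at the root: 6

Answer: 6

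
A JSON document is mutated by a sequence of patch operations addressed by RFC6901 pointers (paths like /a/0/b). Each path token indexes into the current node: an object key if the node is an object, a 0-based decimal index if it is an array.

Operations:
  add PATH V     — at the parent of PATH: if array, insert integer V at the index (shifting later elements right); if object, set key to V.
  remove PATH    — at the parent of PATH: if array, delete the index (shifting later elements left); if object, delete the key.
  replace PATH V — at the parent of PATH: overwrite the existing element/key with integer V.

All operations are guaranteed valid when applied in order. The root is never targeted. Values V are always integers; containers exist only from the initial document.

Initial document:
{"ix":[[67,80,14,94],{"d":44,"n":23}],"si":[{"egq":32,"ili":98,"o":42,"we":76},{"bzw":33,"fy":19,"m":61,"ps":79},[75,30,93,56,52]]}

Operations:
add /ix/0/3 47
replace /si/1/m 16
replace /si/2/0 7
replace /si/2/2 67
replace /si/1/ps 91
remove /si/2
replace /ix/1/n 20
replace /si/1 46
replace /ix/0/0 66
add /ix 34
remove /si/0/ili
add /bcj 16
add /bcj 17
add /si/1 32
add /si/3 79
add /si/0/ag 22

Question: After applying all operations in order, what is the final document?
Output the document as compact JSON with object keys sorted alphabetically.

After op 1 (add /ix/0/3 47): {"ix":[[67,80,14,47,94],{"d":44,"n":23}],"si":[{"egq":32,"ili":98,"o":42,"we":76},{"bzw":33,"fy":19,"m":61,"ps":79},[75,30,93,56,52]]}
After op 2 (replace /si/1/m 16): {"ix":[[67,80,14,47,94],{"d":44,"n":23}],"si":[{"egq":32,"ili":98,"o":42,"we":76},{"bzw":33,"fy":19,"m":16,"ps":79},[75,30,93,56,52]]}
After op 3 (replace /si/2/0 7): {"ix":[[67,80,14,47,94],{"d":44,"n":23}],"si":[{"egq":32,"ili":98,"o":42,"we":76},{"bzw":33,"fy":19,"m":16,"ps":79},[7,30,93,56,52]]}
After op 4 (replace /si/2/2 67): {"ix":[[67,80,14,47,94],{"d":44,"n":23}],"si":[{"egq":32,"ili":98,"o":42,"we":76},{"bzw":33,"fy":19,"m":16,"ps":79},[7,30,67,56,52]]}
After op 5 (replace /si/1/ps 91): {"ix":[[67,80,14,47,94],{"d":44,"n":23}],"si":[{"egq":32,"ili":98,"o":42,"we":76},{"bzw":33,"fy":19,"m":16,"ps":91},[7,30,67,56,52]]}
After op 6 (remove /si/2): {"ix":[[67,80,14,47,94],{"d":44,"n":23}],"si":[{"egq":32,"ili":98,"o":42,"we":76},{"bzw":33,"fy":19,"m":16,"ps":91}]}
After op 7 (replace /ix/1/n 20): {"ix":[[67,80,14,47,94],{"d":44,"n":20}],"si":[{"egq":32,"ili":98,"o":42,"we":76},{"bzw":33,"fy":19,"m":16,"ps":91}]}
After op 8 (replace /si/1 46): {"ix":[[67,80,14,47,94],{"d":44,"n":20}],"si":[{"egq":32,"ili":98,"o":42,"we":76},46]}
After op 9 (replace /ix/0/0 66): {"ix":[[66,80,14,47,94],{"d":44,"n":20}],"si":[{"egq":32,"ili":98,"o":42,"we":76},46]}
After op 10 (add /ix 34): {"ix":34,"si":[{"egq":32,"ili":98,"o":42,"we":76},46]}
After op 11 (remove /si/0/ili): {"ix":34,"si":[{"egq":32,"o":42,"we":76},46]}
After op 12 (add /bcj 16): {"bcj":16,"ix":34,"si":[{"egq":32,"o":42,"we":76},46]}
After op 13 (add /bcj 17): {"bcj":17,"ix":34,"si":[{"egq":32,"o":42,"we":76},46]}
After op 14 (add /si/1 32): {"bcj":17,"ix":34,"si":[{"egq":32,"o":42,"we":76},32,46]}
After op 15 (add /si/3 79): {"bcj":17,"ix":34,"si":[{"egq":32,"o":42,"we":76},32,46,79]}
After op 16 (add /si/0/ag 22): {"bcj":17,"ix":34,"si":[{"ag":22,"egq":32,"o":42,"we":76},32,46,79]}

Answer: {"bcj":17,"ix":34,"si":[{"ag":22,"egq":32,"o":42,"we":76},32,46,79]}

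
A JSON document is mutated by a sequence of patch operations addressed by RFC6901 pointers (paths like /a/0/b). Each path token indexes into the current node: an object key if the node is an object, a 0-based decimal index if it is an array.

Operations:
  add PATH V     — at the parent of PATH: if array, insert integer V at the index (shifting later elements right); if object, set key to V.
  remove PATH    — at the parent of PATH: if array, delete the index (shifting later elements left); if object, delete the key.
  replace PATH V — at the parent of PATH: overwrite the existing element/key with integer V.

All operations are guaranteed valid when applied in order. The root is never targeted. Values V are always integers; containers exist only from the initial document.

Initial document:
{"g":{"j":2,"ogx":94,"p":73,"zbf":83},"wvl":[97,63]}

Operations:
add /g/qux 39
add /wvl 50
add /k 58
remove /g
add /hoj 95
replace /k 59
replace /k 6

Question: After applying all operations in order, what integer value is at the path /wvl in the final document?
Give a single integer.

Answer: 50

Derivation:
After op 1 (add /g/qux 39): {"g":{"j":2,"ogx":94,"p":73,"qux":39,"zbf":83},"wvl":[97,63]}
After op 2 (add /wvl 50): {"g":{"j":2,"ogx":94,"p":73,"qux":39,"zbf":83},"wvl":50}
After op 3 (add /k 58): {"g":{"j":2,"ogx":94,"p":73,"qux":39,"zbf":83},"k":58,"wvl":50}
After op 4 (remove /g): {"k":58,"wvl":50}
After op 5 (add /hoj 95): {"hoj":95,"k":58,"wvl":50}
After op 6 (replace /k 59): {"hoj":95,"k":59,"wvl":50}
After op 7 (replace /k 6): {"hoj":95,"k":6,"wvl":50}
Value at /wvl: 50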